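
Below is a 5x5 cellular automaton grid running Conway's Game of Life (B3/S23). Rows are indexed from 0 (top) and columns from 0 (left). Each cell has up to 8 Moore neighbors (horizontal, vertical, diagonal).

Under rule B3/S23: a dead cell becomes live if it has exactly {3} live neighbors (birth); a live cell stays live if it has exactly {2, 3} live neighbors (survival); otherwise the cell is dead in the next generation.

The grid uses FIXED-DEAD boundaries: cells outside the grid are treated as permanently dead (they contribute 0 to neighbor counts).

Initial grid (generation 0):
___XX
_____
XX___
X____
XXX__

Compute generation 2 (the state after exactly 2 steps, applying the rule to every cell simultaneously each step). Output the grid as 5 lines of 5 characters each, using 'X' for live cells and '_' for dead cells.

Answer: _____
_____
_X___
__X__
_X___

Derivation:
Simulating step by step:
Generation 0 (given above): 8 live cells
Generation 1: 5 live cells
_____
_____
XX___
__X__
XX___
Generation 2: 3 live cells
(generation 2 grid is the final answer)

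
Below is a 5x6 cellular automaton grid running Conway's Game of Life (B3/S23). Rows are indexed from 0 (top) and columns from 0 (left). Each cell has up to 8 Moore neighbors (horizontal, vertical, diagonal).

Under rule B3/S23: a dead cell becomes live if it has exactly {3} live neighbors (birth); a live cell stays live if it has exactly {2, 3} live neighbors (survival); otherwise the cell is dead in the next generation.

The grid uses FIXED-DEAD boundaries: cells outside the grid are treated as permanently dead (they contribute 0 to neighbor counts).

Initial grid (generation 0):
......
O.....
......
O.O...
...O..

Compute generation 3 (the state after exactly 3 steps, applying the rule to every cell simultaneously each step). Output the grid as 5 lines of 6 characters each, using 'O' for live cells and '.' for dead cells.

Answer: ......
......
......
......
......

Derivation:
Simulating step by step:
Generation 0 (given above): 4 live cells
Generation 1: 1 live cells
......
......
.O....
......
......
Generation 2: 0 live cells
......
......
......
......
......
Generation 3: 0 live cells
(generation 3 grid is the final answer)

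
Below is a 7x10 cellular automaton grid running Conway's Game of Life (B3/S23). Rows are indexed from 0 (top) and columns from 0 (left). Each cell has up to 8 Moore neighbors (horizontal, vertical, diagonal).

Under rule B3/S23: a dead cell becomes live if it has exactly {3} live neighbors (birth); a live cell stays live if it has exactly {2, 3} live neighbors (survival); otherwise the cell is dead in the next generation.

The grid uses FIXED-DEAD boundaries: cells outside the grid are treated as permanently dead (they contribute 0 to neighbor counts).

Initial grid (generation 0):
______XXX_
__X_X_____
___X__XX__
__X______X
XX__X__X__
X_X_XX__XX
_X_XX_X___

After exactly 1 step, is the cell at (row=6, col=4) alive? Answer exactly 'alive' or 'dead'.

Answer: alive

Derivation:
Simulating step by step:
Generation 0 (given above): 24 live cells
Generation 1: 26 live cells
_______X__
___X_X__X_
__XX______
_XXX__XXX_
X_X_XX___X
X_X___XXX_
_XXXX_____

Cell (6,4) at generation 1: 1 -> alive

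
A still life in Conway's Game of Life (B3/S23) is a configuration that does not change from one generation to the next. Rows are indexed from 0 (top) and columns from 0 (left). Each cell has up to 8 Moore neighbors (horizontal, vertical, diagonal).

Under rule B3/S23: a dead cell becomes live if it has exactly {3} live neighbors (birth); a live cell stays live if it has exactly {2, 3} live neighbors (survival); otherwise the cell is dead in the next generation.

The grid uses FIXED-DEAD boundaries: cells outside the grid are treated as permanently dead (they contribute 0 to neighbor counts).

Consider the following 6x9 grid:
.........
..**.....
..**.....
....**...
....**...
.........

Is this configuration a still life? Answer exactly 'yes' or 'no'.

Answer: no

Derivation:
Compute generation 1 and compare to generation 0 (given above):
Generation 1:
.........
..**.....
..*......
.....*...
....**...
.........
Cell (2,3) differs: gen0=1 vs gen1=0 -> NOT a still life.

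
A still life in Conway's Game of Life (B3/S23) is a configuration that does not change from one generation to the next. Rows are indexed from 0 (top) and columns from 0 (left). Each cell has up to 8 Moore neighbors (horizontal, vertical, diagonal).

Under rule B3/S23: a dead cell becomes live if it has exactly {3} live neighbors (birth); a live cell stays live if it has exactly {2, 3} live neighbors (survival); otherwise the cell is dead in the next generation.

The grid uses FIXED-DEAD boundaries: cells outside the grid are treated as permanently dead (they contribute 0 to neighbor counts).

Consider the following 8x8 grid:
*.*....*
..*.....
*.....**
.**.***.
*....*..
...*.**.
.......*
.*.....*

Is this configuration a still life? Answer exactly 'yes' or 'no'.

Compute generation 1 and compare to generation 0 (given above):
Generation 1:
.*......
......**
..**..**
**..*..*
.***....
....***.
.......*
........
Cell (0,0) differs: gen0=1 vs gen1=0 -> NOT a still life.

Answer: no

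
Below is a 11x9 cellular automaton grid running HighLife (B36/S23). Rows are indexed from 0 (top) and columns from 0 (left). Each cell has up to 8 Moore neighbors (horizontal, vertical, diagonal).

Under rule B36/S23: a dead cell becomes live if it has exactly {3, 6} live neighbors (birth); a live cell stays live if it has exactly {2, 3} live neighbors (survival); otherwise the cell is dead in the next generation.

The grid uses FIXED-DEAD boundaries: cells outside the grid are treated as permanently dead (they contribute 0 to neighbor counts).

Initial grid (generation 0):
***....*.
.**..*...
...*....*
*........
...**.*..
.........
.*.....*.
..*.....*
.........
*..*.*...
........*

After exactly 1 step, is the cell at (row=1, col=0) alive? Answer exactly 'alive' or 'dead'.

Simulating step by step:
Generation 0 (given above): 21 live cells
Generation 1: 8 live cells
*.*......
*..*.....
.**......
...**....
.........
.........
.........
.........
.........
.........
.........

Cell (1,0) at generation 1: 1 -> alive

Answer: alive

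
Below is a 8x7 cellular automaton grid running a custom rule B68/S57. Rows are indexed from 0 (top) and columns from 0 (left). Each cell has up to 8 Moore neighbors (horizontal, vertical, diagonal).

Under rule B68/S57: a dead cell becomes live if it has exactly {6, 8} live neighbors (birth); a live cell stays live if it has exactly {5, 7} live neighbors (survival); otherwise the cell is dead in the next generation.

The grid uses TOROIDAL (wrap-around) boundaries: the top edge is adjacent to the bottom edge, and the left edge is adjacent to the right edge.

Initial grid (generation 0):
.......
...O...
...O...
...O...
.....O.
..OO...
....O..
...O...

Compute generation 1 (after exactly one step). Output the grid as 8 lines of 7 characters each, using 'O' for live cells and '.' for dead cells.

Simulating step by step:
Generation 0 (given above): 8 live cells
Generation 1: 0 live cells
(generation 1 grid is the final answer)

Answer: .......
.......
.......
.......
.......
.......
.......
.......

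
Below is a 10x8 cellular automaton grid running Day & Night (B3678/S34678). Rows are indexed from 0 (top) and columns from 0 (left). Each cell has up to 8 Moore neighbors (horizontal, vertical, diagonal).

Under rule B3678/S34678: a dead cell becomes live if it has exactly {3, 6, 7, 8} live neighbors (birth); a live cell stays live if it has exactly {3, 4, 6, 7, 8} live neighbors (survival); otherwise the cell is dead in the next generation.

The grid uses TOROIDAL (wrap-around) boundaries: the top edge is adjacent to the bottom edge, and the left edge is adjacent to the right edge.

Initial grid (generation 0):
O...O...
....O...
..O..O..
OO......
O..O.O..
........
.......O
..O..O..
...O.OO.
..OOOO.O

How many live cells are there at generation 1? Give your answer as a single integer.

Simulating step by step:
Generation 0 (given above): 21 live cells
Generation 1: 15 live cells
....O...
...O.O..
.O......
.OO.O...
.O......
........
........
....O...
...OOOO.
...O.O..
Population at generation 1: 15

Answer: 15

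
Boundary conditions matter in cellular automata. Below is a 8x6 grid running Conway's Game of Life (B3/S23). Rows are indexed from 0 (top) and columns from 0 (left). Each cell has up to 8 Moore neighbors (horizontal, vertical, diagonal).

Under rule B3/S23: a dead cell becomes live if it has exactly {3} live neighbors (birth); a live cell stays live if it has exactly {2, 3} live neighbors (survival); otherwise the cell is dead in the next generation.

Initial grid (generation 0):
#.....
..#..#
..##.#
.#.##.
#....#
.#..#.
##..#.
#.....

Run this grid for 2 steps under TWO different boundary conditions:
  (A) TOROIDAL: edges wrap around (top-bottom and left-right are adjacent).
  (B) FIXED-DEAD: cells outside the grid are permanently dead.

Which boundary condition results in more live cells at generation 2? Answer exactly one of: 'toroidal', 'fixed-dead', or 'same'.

Answer: fixed-dead

Derivation:
Under TOROIDAL boundary, generation 2:
...#..
...#..
......
...#..
...#.#
...##.
##...#
......
Population = 10

Under FIXED-DEAD boundary, generation 2:
..##..
.####.
##...#
...#.#
#..#.#
...###
..#...
##....
Population = 20

Comparison: toroidal=10, fixed-dead=20 -> fixed-dead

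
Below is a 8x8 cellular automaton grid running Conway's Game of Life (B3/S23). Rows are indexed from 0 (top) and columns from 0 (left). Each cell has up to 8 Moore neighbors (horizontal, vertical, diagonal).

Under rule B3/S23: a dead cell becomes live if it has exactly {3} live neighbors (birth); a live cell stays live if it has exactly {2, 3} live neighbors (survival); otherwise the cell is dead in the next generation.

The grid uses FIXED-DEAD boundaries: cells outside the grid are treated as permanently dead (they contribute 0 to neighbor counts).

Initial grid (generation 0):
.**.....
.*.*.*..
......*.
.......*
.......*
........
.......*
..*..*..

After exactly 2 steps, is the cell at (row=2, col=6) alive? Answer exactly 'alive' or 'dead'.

Simulating step by step:
Generation 0 (given above): 11 live cells
Generation 1: 6 live cells
.**.....
.*......
......*.
......**
........
........
........
........
Generation 2: 8 live cells
.**.....
.**.....
......**
......**
........
........
........
........

Cell (2,6) at generation 2: 1 -> alive

Answer: alive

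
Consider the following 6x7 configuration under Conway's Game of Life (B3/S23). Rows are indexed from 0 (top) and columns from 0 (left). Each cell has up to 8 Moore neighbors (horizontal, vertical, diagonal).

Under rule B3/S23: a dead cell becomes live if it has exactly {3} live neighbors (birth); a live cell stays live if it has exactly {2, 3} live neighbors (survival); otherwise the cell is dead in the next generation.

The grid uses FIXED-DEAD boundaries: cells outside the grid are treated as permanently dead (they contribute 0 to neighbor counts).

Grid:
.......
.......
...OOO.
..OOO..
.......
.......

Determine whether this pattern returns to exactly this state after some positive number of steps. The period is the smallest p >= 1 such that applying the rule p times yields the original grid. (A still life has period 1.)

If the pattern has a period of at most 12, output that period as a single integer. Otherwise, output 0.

Simulating and comparing each generation to the original:
Gen 0 (original, given above): 6 live cells
Gen 1: 6 live cells, differs from original
Gen 2: 6 live cells, MATCHES original -> period = 2

Answer: 2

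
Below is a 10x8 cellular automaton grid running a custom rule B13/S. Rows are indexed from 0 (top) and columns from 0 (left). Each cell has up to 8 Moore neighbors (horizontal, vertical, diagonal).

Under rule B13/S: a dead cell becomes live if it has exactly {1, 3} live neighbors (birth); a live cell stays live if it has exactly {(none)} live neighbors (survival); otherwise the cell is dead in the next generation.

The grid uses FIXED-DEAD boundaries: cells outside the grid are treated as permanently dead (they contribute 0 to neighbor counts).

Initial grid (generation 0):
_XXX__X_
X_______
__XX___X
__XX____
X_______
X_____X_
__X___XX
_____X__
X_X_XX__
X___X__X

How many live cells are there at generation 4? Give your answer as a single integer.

Simulating step by step:
Generation 0 (given above): 24 live cells
Generation 1: 36 live cells
____XX_X
_____X__
XX____X_
XX____XX
_X__XXXX
_XXX___X
X__XXX__
XX_XX___
_X_X__XX
_XXX_X__
Generation 2: 17 live cells
___X__X_
__XXX___
____XX_X
__XX____
___X____
X_______
_______X
______X_
_____X__
____X_X_
Generation 3: 25 live cells
_XX_X__X
_X____X_
________
_X_____X
X_X_____
_XXXX_XX
XX___X__
____X___
___X__X_
___X_X_X
Generation 4: 14 live cells
________
__X_X___
_____X__
___X__X_
______XX
_____X__
______X_
_____X_X
_____X__
____X_X_
Population at generation 4: 14

Answer: 14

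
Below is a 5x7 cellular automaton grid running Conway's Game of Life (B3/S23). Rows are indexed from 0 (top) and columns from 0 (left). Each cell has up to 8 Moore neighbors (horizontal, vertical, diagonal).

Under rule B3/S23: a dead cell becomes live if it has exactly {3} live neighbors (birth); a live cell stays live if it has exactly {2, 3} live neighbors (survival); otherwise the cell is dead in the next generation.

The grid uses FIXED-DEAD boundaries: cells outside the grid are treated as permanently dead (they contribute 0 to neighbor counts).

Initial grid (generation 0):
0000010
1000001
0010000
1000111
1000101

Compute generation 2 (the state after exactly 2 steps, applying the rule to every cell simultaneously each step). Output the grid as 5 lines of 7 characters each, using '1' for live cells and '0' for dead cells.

Answer: 0000000
0000000
0010010
0011101
0001100

Derivation:
Simulating step by step:
Generation 0 (given above): 11 live cells
Generation 1: 8 live cells
0000000
0000000
0100001
0101101
0000101
Generation 2: 8 live cells
(generation 2 grid is the final answer)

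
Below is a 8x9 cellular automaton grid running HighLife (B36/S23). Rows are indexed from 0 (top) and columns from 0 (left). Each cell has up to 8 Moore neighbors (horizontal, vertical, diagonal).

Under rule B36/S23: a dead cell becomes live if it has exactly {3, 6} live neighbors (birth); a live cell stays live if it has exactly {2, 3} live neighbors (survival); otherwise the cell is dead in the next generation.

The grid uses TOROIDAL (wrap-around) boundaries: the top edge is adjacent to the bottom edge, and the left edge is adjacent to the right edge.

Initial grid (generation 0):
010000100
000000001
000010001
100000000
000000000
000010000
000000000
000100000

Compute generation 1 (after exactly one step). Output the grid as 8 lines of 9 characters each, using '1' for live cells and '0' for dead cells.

Answer: 000000000
100000010
100000001
000000000
000000000
000000000
000000000
000000000

Derivation:
Simulating step by step:
Generation 0 (given above): 8 live cells
Generation 1: 4 live cells
(generation 1 grid is the final answer)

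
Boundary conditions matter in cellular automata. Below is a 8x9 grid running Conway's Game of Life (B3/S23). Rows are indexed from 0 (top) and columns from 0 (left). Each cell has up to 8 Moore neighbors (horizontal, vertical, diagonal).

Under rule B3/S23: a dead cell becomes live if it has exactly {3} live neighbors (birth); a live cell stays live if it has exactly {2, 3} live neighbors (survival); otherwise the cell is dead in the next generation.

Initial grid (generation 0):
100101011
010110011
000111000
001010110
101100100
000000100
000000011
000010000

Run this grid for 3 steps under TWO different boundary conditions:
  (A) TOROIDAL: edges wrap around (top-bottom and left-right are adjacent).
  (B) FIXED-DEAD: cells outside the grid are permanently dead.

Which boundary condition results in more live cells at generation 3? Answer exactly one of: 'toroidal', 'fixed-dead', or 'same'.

Under TOROIDAL boundary, generation 3:
000101100
000011011
100000101
010010000
100111001
111010001
001111110
100100001
Population = 31

Under FIXED-DEAD boundary, generation 3:
000000010
000001100
000001100
000010000
010111000
001001110
000000000
000000000
Population = 14

Comparison: toroidal=31, fixed-dead=14 -> toroidal

Answer: toroidal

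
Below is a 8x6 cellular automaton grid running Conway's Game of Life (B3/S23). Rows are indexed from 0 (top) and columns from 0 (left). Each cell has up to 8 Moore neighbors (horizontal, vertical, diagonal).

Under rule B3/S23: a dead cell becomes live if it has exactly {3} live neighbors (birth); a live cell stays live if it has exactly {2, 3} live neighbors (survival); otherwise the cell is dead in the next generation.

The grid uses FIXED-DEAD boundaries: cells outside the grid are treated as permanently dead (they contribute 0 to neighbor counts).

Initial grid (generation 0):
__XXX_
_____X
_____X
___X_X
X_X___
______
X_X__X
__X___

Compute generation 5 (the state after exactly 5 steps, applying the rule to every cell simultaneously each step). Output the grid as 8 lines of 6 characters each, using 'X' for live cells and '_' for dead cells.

Simulating step by step:
Generation 0 (given above): 13 live cells
Generation 1: 8 live cells
___XX_
___X_X
_____X
____X_
______
______
_X____
_X____
Generation 2: 5 live cells
___XX_
___X_X
_____X
______
______
______
______
______
Generation 3: 5 live cells
___XX_
___X_X
____X_
______
______
______
______
______
Generation 4: 5 live cells
___XX_
___X_X
____X_
______
______
______
______
______
Generation 5: 5 live cells
(generation 5 grid is the final answer)

Answer: ___XX_
___X_X
____X_
______
______
______
______
______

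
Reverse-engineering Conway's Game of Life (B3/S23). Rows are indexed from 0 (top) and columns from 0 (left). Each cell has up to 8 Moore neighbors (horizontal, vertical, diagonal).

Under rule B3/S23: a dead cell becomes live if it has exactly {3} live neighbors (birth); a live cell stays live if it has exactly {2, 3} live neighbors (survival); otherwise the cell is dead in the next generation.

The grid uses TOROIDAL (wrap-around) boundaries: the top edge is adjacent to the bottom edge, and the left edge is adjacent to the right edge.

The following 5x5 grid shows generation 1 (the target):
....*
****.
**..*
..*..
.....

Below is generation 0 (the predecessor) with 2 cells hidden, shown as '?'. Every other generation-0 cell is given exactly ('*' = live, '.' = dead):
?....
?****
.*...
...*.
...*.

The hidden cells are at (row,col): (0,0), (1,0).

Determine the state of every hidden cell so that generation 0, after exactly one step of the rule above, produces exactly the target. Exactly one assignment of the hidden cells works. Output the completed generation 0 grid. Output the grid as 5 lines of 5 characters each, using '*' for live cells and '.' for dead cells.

Answer: .....
.****
.*...
...*.
...*.

Derivation:
Hidden generation-0 cells (in order): (0,0), (1,0).
A hidden cell only influences target cells in its own 3x3 neighborhood. Try each of the 2^2 = 4 assignments, step the completed generation 0 forward once under B3/S23, and compare with the target:
  (0,0)=. (1,0)=. -> step reproduces the target at every cell -> ACCEPT
  (0,0)=. (1,0)=* -> step gives (0,0)='*' but target has '.' -> reject
  (0,0)=* (1,0)=. -> step gives (0,0)='*' but target has '.' -> reject
  (0,0)=* (1,0)=* -> step gives (0,0)='*' but target has '.' -> reject
Unique solution: (0,0)=dead, (1,0)=dead.
Check: live-neighbor counts of every cell in the completed generation 0:
22443
32321
32543
11312
00212
Applying B3/S23 to generation 0 with these counts gives:
....*
****.
**..*
..*..
.....
which matches the target exactly.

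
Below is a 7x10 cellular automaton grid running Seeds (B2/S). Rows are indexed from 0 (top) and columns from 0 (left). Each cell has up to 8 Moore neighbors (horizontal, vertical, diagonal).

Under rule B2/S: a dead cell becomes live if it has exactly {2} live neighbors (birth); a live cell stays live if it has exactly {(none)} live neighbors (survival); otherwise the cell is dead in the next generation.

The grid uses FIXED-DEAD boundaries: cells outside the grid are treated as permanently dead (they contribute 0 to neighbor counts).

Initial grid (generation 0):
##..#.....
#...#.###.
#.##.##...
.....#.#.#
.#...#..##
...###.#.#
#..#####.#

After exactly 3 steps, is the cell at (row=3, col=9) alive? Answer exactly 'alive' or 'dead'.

Simulating step by step:
Generation 0 (given above): 32 live cells
Generation 1: 11 live cells
...#..#.#.
..........
.........#
#..#......
..##......
##........
..#.......
Generation 2: 8 live cells
.......#..
.......###
..........
.#..#.....
....#.....
..........
#.........
Generation 3: 9 live cells
......#..#
......#...
.......#.#
...#.#....
...#.#....
..........
..........

Cell (3,9) at generation 3: 0 -> dead

Answer: dead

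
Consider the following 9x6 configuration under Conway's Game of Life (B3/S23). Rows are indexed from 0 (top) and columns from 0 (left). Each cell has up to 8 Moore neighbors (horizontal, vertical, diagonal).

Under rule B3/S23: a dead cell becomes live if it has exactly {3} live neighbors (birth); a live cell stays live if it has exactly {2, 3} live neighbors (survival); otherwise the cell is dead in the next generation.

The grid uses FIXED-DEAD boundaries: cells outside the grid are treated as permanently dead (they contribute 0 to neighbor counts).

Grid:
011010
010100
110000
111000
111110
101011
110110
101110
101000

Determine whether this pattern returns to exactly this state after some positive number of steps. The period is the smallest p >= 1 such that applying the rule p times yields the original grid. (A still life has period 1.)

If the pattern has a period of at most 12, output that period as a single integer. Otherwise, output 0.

Answer: 0

Derivation:
Simulating and comparing each generation to the original:
Gen 0 (original, given above): 29 live cells
Gen 1: 11 live cells, differs from original
Gen 2: 8 live cells, differs from original
Gen 3: 8 live cells, differs from original
Gen 4: 8 live cells, differs from original
Gen 5: 8 live cells, differs from original
Gen 6: 8 live cells, differs from original
Gen 7: 8 live cells, differs from original
Gen 8: 8 live cells, differs from original
Gen 9: 8 live cells, differs from original
Gen 10: 8 live cells, differs from original
Gen 11: 8 live cells, differs from original
Gen 12: 8 live cells, differs from original
No period found within 12 steps.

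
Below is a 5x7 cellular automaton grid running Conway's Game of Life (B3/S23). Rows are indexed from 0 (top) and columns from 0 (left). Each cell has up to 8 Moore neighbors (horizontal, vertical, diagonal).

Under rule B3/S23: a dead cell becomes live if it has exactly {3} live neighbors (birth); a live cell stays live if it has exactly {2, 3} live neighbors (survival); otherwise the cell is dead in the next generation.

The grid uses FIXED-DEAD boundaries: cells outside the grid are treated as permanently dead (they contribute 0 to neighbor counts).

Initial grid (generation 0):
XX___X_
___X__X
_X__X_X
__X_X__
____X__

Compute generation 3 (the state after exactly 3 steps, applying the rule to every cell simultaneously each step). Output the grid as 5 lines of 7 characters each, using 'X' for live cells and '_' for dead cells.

Simulating step by step:
Generation 0 (given above): 11 live cells
Generation 1: 9 live cells
_______
XXX_X_X
__X_X__
____X__
___X___
Generation 2: 7 live cells
_X_____
_XX__X_
__X_X__
____X__
_______
Generation 3: 10 live cells
(generation 3 grid is the final answer)

Answer: _XX____
_XXX___
_XX_XX_
___X___
_______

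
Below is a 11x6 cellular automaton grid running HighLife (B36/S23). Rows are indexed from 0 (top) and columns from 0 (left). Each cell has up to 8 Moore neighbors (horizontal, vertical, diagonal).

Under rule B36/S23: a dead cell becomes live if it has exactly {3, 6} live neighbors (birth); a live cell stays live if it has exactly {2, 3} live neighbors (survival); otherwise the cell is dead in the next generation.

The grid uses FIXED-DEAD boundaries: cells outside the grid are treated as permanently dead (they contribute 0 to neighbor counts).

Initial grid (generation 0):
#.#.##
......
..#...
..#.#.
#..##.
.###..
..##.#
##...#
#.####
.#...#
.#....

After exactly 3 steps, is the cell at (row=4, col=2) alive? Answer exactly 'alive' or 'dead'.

Simulating step by step:
Generation 0 (given above): 27 live cells
Generation 1: 21 live cells
......
.#.#..
...#..
.##.#.
....#.
.#....
#..#..
#...##
#.##.#
##.#.#
......
Generation 2: 23 live cells
......
..#...
.#.##.
..#.#.
.###..
......
##..#.
#.#..#
#.####
##.#..
......
Generation 3: 23 live cells
......
..##..
.#..#.
...##.
.###..
#..#..
##....
###..#
##...#
##.#..
......

Cell (4,2) at generation 3: 1 -> alive

Answer: alive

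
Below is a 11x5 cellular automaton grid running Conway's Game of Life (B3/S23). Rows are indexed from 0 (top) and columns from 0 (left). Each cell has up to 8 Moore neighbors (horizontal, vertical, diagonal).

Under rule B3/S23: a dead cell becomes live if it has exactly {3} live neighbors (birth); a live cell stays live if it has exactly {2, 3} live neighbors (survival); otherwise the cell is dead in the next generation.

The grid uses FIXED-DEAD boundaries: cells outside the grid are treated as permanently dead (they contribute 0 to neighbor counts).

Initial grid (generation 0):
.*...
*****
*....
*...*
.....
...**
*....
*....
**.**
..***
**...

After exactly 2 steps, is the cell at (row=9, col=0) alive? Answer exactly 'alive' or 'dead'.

Simulating step by step:
Generation 0 (given above): 22 live cells
Generation 1: 19 live cells
**.*.
*.**.
*.*.*
.....
...**
.....
.....
*....
**..*
....*
.***.
Generation 2: 15 live cells
**.*.
*...*
..*..
....*
.....
.....
.....
**...
**...
*...*
..**.

Cell (9,0) at generation 2: 1 -> alive

Answer: alive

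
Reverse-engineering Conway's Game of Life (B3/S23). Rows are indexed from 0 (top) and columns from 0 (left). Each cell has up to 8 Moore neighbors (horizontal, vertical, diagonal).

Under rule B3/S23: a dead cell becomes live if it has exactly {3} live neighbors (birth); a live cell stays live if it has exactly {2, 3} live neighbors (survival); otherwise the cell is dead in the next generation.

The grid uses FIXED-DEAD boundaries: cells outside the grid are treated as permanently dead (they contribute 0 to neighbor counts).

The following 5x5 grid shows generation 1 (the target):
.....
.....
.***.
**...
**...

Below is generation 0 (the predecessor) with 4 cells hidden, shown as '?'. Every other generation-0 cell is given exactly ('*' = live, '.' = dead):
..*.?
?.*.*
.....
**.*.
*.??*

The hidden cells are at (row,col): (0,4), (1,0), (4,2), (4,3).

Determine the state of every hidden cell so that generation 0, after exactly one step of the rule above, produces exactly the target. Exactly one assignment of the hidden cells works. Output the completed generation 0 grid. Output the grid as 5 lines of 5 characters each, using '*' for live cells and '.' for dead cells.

Hidden generation-0 cells (in order): (0,4), (1,0), (4,2), (4,3).
A hidden cell only influences target cells in its own 3x3 neighborhood. Try each of the 2^4 = 16 assignments, step the completed generation 0 forward once under B3/S23, and compare with the target:
  (0,4)=. (1,0)=. (4,2)=. (4,3)=. -> step gives (0,3)='*' but target has '.' -> reject
  (0,4)=. (1,0)=. (4,2)=. (4,3)=* -> step gives (0,3)='*' but target has '.' -> reject
  (0,4)=. (1,0)=. (4,2)=* (4,3)=. -> step gives (0,3)='*' but target has '.' -> reject
  (0,4)=. (1,0)=. (4,2)=* (4,3)=* -> step gives (0,3)='*' but target has '.' -> reject
  (0,4)=. (1,0)=* (4,2)=. (4,3)=. -> step gives (0,1)='*' but target has '.' -> reject
  (0,4)=. (1,0)=* (4,2)=. (4,3)=* -> step gives (0,1)='*' but target has '.' -> reject
  (0,4)=. (1,0)=* (4,2)=* (4,3)=. -> step gives (0,1)='*' but target has '.' -> reject
  (0,4)=. (1,0)=* (4,2)=* (4,3)=* -> step gives (0,1)='*' but target has '.' -> reject
  (0,4)=* (1,0)=. (4,2)=. (4,3)=. -> step reproduces the target at every cell -> ACCEPT
  (0,4)=* (1,0)=. (4,2)=. (4,3)=* -> step gives (3,2)='*' but target has '.' -> reject
  (0,4)=* (1,0)=. (4,2)=* (4,3)=. -> step gives (3,2)='*' but target has '.' -> reject
  (0,4)=* (1,0)=. (4,2)=* (4,3)=* -> step gives (3,3)='*' but target has '.' -> reject
  (0,4)=* (1,0)=* (4,2)=. (4,3)=. -> step gives (0,1)='*' but target has '.' -> reject
  (0,4)=* (1,0)=* (4,2)=. (4,3)=* -> step gives (0,1)='*' but target has '.' -> reject
  (0,4)=* (1,0)=* (4,2)=* (4,3)=. -> step gives (0,1)='*' but target has '.' -> reject
  (0,4)=* (1,0)=* (4,2)=* (4,3)=* -> step gives (0,1)='*' but target has '.' -> reject
Unique solution: (0,4)=live, (1,0)=dead, (4,2)=dead, (4,3)=dead.
Check: live-neighbor counts of every cell in the completed generation 0:
02141
02141
23332
22212
23221
Applying B3/S23 to generation 0 with these counts gives:
.....
.....
.***.
**...
**...
which matches the target exactly.

Answer: ..*.*
..*.*
.....
**.*.
*...*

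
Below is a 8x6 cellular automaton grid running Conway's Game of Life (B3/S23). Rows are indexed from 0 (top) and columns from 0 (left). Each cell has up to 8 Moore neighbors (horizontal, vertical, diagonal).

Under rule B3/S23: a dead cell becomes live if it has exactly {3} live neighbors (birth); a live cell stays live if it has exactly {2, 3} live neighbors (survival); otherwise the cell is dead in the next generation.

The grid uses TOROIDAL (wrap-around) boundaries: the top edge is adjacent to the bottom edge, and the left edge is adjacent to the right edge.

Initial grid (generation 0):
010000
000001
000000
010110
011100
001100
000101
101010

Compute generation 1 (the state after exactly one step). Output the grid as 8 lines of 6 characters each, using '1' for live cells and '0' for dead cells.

Simulating step by step:
Generation 0 (given above): 15 live cells
Generation 1: 17 live cells
(generation 1 grid is the final answer)

Answer: 110001
000000
000010
010110
010000
010000
010001
111111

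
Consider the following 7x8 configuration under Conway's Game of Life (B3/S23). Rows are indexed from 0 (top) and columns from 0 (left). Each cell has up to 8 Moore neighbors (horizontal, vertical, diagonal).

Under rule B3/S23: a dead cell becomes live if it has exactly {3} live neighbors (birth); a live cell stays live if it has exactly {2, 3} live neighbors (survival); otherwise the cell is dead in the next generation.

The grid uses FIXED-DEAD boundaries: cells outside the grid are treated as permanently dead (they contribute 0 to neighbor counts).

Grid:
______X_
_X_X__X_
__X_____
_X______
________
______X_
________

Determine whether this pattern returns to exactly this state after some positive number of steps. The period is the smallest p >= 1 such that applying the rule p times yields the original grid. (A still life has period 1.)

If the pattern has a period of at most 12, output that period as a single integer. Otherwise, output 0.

Answer: 0

Derivation:
Simulating and comparing each generation to the original:
Gen 0 (original, given above): 7 live cells
Gen 1: 3 live cells, differs from original
Gen 2: 4 live cells, differs from original
Gen 3: 4 live cells, differs from original
Gen 4: 4 live cells, differs from original
Gen 5: 4 live cells, differs from original
Gen 6: 4 live cells, differs from original
Gen 7: 4 live cells, differs from original
Gen 8: 4 live cells, differs from original
Gen 9: 4 live cells, differs from original
Gen 10: 4 live cells, differs from original
Gen 11: 4 live cells, differs from original
Gen 12: 4 live cells, differs from original
No period found within 12 steps.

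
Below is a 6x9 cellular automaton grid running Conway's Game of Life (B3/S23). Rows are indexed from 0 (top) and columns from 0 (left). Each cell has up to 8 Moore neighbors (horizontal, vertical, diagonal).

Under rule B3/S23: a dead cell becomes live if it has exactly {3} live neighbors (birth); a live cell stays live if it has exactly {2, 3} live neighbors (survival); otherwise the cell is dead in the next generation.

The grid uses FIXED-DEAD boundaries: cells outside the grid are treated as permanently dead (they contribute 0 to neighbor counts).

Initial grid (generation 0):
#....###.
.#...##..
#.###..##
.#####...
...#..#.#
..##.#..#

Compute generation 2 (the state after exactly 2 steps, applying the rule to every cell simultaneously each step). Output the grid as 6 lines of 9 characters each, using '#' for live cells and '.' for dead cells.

Simulating step by step:
Generation 0 (given above): 25 live cells
Generation 1: 20 live cells
.....#.#.
####....#
#......#.
.#...##.#
.#....##.
..###..#.
Generation 2: 24 live cells
(generation 2 grid is the final answer)

Answer: .##......
###...###
#.....###
##...#..#
.#.##...#
..##..##.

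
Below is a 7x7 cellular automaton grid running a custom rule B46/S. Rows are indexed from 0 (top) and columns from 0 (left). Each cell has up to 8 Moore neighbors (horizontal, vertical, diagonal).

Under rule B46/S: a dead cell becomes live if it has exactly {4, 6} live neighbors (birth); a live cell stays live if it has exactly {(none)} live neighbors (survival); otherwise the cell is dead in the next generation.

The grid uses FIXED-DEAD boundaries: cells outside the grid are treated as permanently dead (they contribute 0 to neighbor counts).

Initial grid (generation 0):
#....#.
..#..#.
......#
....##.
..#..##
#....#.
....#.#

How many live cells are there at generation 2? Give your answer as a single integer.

Answer: 0

Derivation:
Simulating step by step:
Generation 0 (given above): 14 live cells
Generation 1: 4 live cells
.......
.......
.....#.
......#
....#..
......#
.......
Generation 2: 0 live cells
.......
.......
.......
.......
.......
.......
.......
Population at generation 2: 0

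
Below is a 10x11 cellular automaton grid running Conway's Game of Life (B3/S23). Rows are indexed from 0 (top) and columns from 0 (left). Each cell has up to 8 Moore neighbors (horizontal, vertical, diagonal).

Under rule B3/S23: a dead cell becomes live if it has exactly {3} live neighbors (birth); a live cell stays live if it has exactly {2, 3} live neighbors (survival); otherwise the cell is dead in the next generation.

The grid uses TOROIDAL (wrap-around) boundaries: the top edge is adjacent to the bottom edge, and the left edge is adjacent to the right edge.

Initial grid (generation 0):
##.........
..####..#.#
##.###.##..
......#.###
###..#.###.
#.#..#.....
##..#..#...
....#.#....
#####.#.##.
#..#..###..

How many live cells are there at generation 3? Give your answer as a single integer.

Simulating step by step:
Generation 0 (given above): 48 live cells
Generation 1: 48 live cells
##...##.###
.....######
##.........
...#.......
#.#..#.#...
..####.#...
##.##.#....
....#.#.#.#
###.#.#.###
...####.##.
Generation 2: 26 live cells
#..........
.....#.....
#.....#####
#.#........
.##..#.....
#......#...
##....#....
....#.#.#..
###...#....
...#.......
Generation 3: 36 live cells
...........
#.....####.
##....#####
#.#...####.
#.#........
#.#...#....
##...##....
..#...#....
.###.#.#...
#.#........
Population at generation 3: 36

Answer: 36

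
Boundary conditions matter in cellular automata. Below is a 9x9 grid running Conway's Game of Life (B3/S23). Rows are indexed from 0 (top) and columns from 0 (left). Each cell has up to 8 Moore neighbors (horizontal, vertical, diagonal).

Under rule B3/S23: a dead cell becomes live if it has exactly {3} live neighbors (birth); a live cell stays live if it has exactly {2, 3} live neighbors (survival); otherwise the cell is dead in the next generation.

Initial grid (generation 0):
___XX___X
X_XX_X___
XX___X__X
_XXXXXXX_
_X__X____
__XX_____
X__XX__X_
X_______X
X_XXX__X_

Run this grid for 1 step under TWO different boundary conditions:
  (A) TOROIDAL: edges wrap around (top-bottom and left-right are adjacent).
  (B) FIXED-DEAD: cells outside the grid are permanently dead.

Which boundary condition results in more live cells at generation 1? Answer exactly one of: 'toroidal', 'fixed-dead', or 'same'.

Under TOROIDAL boundary, generation 1:
X____X__X
__XX_X___
_______XX
___X__XXX
_X____X__
_XX______
XXXXX____
X_X____X_
XXX_X__X_
Population = 29

Under FIXED-DEAD boundary, generation 1:
__XXX____
X_XX_X___
X______X_
___X__XX_
_X____X__
_XX______
_XXXX____
X_X____XX
_X_X_____
Population = 26

Comparison: toroidal=29, fixed-dead=26 -> toroidal

Answer: toroidal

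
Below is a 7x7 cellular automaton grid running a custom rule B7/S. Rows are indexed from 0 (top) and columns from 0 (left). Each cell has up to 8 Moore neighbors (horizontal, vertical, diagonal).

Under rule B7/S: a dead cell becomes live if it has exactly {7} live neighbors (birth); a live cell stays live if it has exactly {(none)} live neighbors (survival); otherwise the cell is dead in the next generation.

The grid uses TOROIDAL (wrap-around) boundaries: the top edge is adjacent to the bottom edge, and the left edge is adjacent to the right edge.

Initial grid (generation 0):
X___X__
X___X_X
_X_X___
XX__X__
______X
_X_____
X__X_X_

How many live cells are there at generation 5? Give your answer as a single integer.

Answer: 0

Derivation:
Simulating step by step:
Generation 0 (given above): 15 live cells
Generation 1: 0 live cells
_______
_______
_______
_______
_______
_______
_______
Generation 2: 0 live cells
_______
_______
_______
_______
_______
_______
_______
Generation 3: 0 live cells
_______
_______
_______
_______
_______
_______
_______
Generation 4: 0 live cells
_______
_______
_______
_______
_______
_______
_______
Generation 5: 0 live cells
_______
_______
_______
_______
_______
_______
_______
Population at generation 5: 0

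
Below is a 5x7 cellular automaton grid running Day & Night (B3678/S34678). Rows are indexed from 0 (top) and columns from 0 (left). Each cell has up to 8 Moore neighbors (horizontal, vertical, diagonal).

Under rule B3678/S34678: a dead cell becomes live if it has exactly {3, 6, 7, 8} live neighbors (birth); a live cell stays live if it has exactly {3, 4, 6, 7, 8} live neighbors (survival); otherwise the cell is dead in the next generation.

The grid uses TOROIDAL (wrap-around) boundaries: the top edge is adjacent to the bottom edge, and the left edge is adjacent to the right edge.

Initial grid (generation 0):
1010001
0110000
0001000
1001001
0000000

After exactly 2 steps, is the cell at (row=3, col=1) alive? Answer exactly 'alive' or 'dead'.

Simulating step by step:
Generation 0 (given above): 9 live cells
Generation 1: 7 live cells
0000000
1111000
1100000
0000000
0100000
Generation 2: 8 live cells
1000000
1110000
1100000
1100000
0000000

Cell (3,1) at generation 2: 1 -> alive

Answer: alive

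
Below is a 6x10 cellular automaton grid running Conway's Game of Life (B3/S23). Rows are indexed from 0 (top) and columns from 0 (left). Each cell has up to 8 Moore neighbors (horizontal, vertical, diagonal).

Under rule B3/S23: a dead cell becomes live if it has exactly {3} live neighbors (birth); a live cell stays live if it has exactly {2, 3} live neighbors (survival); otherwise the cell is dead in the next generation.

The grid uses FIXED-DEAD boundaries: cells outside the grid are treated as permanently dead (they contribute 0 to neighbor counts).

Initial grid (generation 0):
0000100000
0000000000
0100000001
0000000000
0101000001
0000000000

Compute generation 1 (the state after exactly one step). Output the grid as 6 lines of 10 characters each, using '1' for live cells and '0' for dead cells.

Answer: 0000000000
0000000000
0000000000
0010000000
0000000000
0000000000

Derivation:
Simulating step by step:
Generation 0 (given above): 6 live cells
Generation 1: 1 live cells
(generation 1 grid is the final answer)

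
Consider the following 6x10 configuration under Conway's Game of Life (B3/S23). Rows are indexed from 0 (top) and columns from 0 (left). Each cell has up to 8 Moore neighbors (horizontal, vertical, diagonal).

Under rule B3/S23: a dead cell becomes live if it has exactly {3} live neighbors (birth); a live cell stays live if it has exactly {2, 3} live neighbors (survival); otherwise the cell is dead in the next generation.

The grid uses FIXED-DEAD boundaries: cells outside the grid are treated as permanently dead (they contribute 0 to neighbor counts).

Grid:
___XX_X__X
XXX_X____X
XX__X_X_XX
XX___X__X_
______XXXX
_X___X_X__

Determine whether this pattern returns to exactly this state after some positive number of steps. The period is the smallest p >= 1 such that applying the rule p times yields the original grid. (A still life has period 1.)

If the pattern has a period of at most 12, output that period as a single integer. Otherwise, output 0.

Simulating and comparing each generation to the original:
Gen 0 (original, given above): 26 live cells
Gen 1: 23 live cells, differs from original
Gen 2: 24 live cells, differs from original
Gen 3: 13 live cells, differs from original
Gen 4: 10 live cells, differs from original
Gen 5: 11 live cells, differs from original
Gen 6: 11 live cells, differs from original
Gen 7: 12 live cells, differs from original
Gen 8: 9 live cells, differs from original
Gen 9: 7 live cells, differs from original
Gen 10: 9 live cells, differs from original
Gen 11: 5 live cells, differs from original
Gen 12: 2 live cells, differs from original
No period found within 12 steps.

Answer: 0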